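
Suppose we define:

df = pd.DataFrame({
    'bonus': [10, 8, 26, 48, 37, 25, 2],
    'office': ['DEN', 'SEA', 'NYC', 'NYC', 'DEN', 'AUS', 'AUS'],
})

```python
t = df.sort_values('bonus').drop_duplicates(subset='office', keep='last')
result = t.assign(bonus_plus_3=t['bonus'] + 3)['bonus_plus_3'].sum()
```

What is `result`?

sort by bonus:
   bonus office
6      2    AUS
1      8    SEA
0     10    DEN
5     25    AUS
2     26    NYC
4     37    DEN
3     48    NYC
drop duplicate office (keep=last):
   bonus office
1      8    SEA
5     25    AUS
4     37    DEN
3     48    NYC
add column bonus_plus_3 = t['bonus'] + 3:
   bonus office  bonus_plus_3
1      8    SEA            11
5     25    AUS            28
4     37    DEN            40
3     48    NYC            51
The sum of column 'bonus_plus_3' is 130.

130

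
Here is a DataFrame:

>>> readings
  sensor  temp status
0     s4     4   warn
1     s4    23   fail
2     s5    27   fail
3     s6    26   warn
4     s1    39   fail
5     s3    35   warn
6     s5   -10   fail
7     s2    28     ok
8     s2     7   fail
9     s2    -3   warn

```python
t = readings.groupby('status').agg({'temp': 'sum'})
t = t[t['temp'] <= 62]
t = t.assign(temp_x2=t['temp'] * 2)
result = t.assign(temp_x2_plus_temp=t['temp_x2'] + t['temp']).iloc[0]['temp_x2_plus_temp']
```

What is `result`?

84

group by status, sum of temp:
        temp
status      
fail      86
ok        28
warn      62
filter rows where temp <= 62:
        temp
status      
ok        28
warn      62
add column temp_x2 = t['temp'] * 2:
        temp  temp_x2
status               
ok        28       56
warn      62      124
add column temp_x2_plus_temp = t['temp_x2'] + t['temp']:
        temp  temp_x2  temp_x2_plus_temp
status                                  
ok        28       56                 84
warn      62      124                186
Then the value at position 0, column 'temp_x2_plus_temp': 84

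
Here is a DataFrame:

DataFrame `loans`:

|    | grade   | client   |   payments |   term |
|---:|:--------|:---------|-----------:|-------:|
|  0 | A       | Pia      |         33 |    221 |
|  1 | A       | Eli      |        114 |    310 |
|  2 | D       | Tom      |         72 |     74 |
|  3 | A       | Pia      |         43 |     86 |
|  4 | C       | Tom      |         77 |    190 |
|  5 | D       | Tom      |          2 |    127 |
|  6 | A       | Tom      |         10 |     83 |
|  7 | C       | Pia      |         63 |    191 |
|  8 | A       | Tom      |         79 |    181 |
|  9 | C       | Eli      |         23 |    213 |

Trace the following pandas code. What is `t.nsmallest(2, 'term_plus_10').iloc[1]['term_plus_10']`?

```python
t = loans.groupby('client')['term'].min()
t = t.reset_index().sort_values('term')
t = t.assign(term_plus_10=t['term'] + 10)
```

96

group by client, min of term:
client
Eli    213
Pia     86
Tom     74
Name: term, dtype: int64
reset_index():
  client  term
0    Eli   213
1    Pia    86
2    Tom    74
sort by term:
  client  term
2    Tom    74
1    Pia    86
0    Eli   213
add column term_plus_10 = t['term'] + 10:
  client  term  term_plus_10
2    Tom    74            84
1    Pia    86            96
0    Eli   213           223
take 2 rows with smallest term_plus_10:
  client  term  term_plus_10
2    Tom    74            84
1    Pia    86            96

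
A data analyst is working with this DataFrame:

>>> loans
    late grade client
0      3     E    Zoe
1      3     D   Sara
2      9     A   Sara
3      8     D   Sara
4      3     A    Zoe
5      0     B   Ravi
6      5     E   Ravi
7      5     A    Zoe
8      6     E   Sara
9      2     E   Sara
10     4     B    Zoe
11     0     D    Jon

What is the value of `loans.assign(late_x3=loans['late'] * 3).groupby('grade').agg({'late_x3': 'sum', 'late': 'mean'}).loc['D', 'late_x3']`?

add column late_x3 = loans['late'] * 3:
    late grade client  late_x3
0      3     E    Zoe        9
1      3     D   Sara        9
2      9     A   Sara       27
3      8     D   Sara       24
4      3     A    Zoe        9
5      0     B   Ravi        0
6      5     E   Ravi       15
7      5     A    Zoe       15
8      6     E   Sara       18
9      2     E   Sara        6
10     4     B    Zoe       12
11     0     D    Jon        0
group by grade: sum(late_x3), mean(late):
       late_x3      late
grade                   
A           51  5.666667
B           12  2.000000
D           33  3.666667
E           48  4.000000
Finally, value at row 'D', column 'late_x3' = 33.

33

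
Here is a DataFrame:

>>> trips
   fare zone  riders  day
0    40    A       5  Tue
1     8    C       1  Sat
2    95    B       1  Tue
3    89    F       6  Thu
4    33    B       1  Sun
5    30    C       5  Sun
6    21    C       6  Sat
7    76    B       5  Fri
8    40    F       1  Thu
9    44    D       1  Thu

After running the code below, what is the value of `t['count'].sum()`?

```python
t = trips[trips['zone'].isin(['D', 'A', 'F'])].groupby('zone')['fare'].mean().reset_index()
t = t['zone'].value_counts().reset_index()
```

filter rows where zone in ['D', 'A', 'F']:
   fare zone  riders  day
0    40    A       5  Tue
3    89    F       6  Thu
8    40    F       1  Thu
9    44    D       1  Thu
group by zone, mean of fare:
zone
A    40.0
D    44.0
F    64.5
Name: fare, dtype: float64
reset_index():
  zone  fare
0    A  40.0
1    D  44.0
2    F  64.5
value_counts of zone:
zone
A    1
D    1
F    1
Name: count, dtype: int64
reset_index():
  zone  count
0    A      1
1    D      1
2    F      1
Taking the sum of column 'count' gives 3.

3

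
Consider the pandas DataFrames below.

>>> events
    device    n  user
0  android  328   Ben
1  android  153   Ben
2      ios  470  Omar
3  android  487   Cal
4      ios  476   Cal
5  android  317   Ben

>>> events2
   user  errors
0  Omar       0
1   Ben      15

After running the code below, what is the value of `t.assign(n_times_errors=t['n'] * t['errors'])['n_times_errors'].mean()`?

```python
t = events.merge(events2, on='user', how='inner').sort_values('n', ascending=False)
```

2992.5

merge on 'user' (how='inner') → 4 rows:
    device    n  user  errors
0  android  328   Ben      15
1  android  153   Ben      15
2      ios  470  Omar       0
3  android  317   Ben      15
sort by n descending:
    device    n  user  errors
2      ios  470  Omar       0
0  android  328   Ben      15
3  android  317   Ben      15
1  android  153   Ben      15
add column n_times_errors = t['n'] * t['errors']:
    device    n  user  errors  n_times_errors
2      ios  470  Omar       0               0
0  android  328   Ben      15            4920
3  android  317   Ben      15            4755
1  android  153   Ben      15            2295
Then the mean of column 'n_times_errors': 2992.5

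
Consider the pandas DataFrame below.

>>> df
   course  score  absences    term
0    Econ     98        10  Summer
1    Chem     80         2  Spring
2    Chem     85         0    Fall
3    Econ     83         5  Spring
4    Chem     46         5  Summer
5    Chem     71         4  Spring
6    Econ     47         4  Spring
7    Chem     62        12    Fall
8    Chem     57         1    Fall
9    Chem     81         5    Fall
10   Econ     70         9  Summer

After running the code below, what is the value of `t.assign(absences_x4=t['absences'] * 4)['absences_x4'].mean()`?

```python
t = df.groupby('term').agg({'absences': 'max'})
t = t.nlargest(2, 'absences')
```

44.0

group by term, max of absences:
        absences
term            
Fall          12
Spring         5
Summer        10
take 2 rows with largest absences:
        absences
term            
Fall          12
Summer        10
add column absences_x4 = t['absences'] * 4:
        absences  absences_x4
term                         
Fall          12           48
Summer        10           40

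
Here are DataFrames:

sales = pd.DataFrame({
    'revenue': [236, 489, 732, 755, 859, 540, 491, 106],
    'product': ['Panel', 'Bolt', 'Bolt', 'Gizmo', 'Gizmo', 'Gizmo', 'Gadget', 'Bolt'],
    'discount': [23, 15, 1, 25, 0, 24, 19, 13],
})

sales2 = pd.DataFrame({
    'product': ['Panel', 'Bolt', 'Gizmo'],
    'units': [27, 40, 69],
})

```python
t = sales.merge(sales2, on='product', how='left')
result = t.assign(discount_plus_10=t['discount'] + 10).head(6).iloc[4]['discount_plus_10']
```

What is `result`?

10

merge on 'product' (how='left') → 8 rows:
   revenue product  discount  units
0      236   Panel        23   27.0
1      489    Bolt        15   40.0
2      732    Bolt         1   40.0
3      755   Gizmo        25   69.0
4      859   Gizmo         0   69.0
5      540   Gizmo        24   69.0
6      491  Gadget        19    NaN
7      106    Bolt        13   40.0
add column discount_plus_10 = t['discount'] + 10:
   revenue product  discount  units  discount_plus_10
0      236   Panel        23   27.0                33
1      489    Bolt        15   40.0                25
2      732    Bolt         1   40.0                11
3      755   Gizmo        25   69.0                35
4      859   Gizmo         0   69.0                10
5      540   Gizmo        24   69.0                34
6      491  Gadget        19    NaN                29
7      106    Bolt        13   40.0                23
take first 6 rows:
   revenue product  discount  units  discount_plus_10
0      236   Panel        23   27.0                33
1      489    Bolt        15   40.0                25
2      732    Bolt         1   40.0                11
3      755   Gizmo        25   69.0                35
4      859   Gizmo         0   69.0                10
5      540   Gizmo        24   69.0                34
Finally, value at position 4, column 'discount_plus_10' = 10.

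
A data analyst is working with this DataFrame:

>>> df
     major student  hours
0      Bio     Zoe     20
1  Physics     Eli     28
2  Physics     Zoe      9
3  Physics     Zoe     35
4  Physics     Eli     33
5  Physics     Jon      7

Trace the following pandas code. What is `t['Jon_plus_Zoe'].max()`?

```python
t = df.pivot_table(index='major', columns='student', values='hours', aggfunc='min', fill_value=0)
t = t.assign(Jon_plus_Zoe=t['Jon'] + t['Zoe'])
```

20

pivot: rows=major, cols=student, min(hours):
student  Eli  Jon  Zoe
major                 
Bio        0    0   20
Physics   28    7    9
add column Jon_plus_Zoe = t['Jon'] + t['Zoe']:
student  Eli  Jon  Zoe  Jon_plus_Zoe
major                               
Bio        0    0   20            20
Physics   28    7    9            16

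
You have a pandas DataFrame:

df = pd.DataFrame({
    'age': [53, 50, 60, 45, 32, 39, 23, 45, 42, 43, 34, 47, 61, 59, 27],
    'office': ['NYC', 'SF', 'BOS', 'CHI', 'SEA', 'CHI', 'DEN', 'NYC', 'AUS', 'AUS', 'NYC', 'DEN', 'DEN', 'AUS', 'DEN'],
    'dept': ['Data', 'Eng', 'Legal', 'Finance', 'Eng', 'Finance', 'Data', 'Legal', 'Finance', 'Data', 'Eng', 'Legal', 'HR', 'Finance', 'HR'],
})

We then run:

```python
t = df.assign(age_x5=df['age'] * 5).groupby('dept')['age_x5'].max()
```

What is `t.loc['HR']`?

305

add column age_x5 = df['age'] * 5:
    age office     dept  age_x5
0    53    NYC     Data     265
1    50     SF      Eng     250
2    60    BOS    Legal     300
3    45    CHI  Finance     225
4    32    SEA      Eng     160
5    39    CHI  Finance     195
6    23    DEN     Data     115
7    45    NYC    Legal     225
8    42    AUS  Finance     210
9    43    AUS     Data     215
10   34    NYC      Eng     170
11   47    DEN    Legal     235
12   61    DEN       HR     305
13   59    AUS  Finance     295
14   27    DEN       HR     135
group by dept, max of age_x5:
dept
Data       265
Eng        250
Finance    295
HR         305
Legal      300
Name: age_x5, dtype: int64
Reading off the value at index 'HR', we get 305.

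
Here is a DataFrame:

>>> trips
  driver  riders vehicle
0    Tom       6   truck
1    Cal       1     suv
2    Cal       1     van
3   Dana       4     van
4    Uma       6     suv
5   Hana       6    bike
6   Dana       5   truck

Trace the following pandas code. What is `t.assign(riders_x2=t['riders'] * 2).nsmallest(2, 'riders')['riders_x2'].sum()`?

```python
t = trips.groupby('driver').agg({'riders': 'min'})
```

group by driver, min of riders:
        riders
driver        
Cal          1
Dana         4
Hana         6
Tom          6
Uma          6
add column riders_x2 = t['riders'] * 2:
        riders  riders_x2
driver                   
Cal          1          2
Dana         4          8
Hana         6         12
Tom          6         12
Uma          6         12
take 2 rows with smallest riders:
        riders  riders_x2
driver                   
Cal          1          2
Dana         4          8
So sum() = 10.

10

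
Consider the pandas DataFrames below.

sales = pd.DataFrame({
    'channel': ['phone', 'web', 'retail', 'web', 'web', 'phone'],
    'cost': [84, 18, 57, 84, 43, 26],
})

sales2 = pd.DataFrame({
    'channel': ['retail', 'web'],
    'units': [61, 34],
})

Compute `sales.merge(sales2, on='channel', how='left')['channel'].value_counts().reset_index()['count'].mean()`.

2.0

merge on 'channel' (how='left') → 6 rows:
  channel  cost  units
0   phone    84    NaN
1     web    18   34.0
2  retail    57   61.0
3     web    84   34.0
4     web    43   34.0
5   phone    26    NaN
value_counts of channel:
channel
web       3
phone     2
retail    1
Name: count, dtype: int64
reset_index():
  channel  count
0     web      3
1   phone      2
2  retail      1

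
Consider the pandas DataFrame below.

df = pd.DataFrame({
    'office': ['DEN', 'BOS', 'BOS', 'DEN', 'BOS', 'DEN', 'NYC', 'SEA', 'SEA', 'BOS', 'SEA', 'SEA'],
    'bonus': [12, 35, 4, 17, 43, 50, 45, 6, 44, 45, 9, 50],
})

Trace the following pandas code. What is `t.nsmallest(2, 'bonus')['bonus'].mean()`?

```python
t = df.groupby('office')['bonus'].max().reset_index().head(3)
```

group by office, max of bonus:
office
BOS    45
DEN    50
NYC    45
SEA    50
Name: bonus, dtype: int64
reset_index():
  office  bonus
0    BOS     45
1    DEN     50
2    NYC     45
3    SEA     50
take first 3 rows:
  office  bonus
0    BOS     45
1    DEN     50
2    NYC     45
take 2 rows with smallest bonus:
  office  bonus
0    BOS     45
2    NYC     45
Hence 45.0.

45.0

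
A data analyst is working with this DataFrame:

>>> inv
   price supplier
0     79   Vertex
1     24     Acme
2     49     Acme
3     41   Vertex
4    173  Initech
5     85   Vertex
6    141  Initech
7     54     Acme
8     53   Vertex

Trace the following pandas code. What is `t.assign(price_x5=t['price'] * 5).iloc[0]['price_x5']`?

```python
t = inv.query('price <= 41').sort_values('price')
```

filter rows where price <= 41:
   price supplier
1     24     Acme
3     41   Vertex
sort by price:
   price supplier
1     24     Acme
3     41   Vertex
add column price_x5 = t['price'] * 5:
   price supplier  price_x5
1     24     Acme       120
3     41   Vertex       205
Hence 120.

120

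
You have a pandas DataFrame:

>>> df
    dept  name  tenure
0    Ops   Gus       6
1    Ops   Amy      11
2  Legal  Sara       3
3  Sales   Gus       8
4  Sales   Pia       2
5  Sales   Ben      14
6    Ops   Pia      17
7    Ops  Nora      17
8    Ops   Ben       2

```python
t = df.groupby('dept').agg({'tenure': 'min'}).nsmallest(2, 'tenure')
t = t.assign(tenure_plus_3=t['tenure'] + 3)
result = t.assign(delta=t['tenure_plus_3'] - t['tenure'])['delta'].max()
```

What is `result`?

group by dept, min of tenure:
       tenure
dept         
Legal       3
Ops         2
Sales       2
take 2 rows with smallest tenure:
       tenure
dept         
Ops         2
Sales       2
add column tenure_plus_3 = t['tenure'] + 3:
       tenure  tenure_plus_3
dept                        
Ops         2              5
Sales       2              5
add column delta = t['tenure_plus_3'] - t['tenure']:
       tenure  tenure_plus_3  delta
dept                               
Ops         2              5      3
Sales       2              5      3
Taking the max of column 'delta' gives 3.

3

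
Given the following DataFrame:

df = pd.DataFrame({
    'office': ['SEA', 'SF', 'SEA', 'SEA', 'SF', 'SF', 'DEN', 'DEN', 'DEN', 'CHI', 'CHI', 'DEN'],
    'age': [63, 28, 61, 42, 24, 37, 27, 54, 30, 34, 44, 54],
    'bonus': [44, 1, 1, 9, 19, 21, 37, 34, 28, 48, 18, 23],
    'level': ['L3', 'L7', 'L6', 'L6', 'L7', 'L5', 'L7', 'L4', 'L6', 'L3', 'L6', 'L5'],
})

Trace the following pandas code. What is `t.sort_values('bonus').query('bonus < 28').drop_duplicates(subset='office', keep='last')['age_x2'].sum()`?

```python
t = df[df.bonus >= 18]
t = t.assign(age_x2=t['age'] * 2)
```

filter rows where bonus >= 18:
   office  age  bonus level
0     SEA   63     44    L3
4      SF   24     19    L7
5      SF   37     21    L5
6     DEN   27     37    L7
7     DEN   54     34    L4
8     DEN   30     28    L6
9     CHI   34     48    L3
10    CHI   44     18    L6
11    DEN   54     23    L5
add column age_x2 = t['age'] * 2:
   office  age  bonus level  age_x2
0     SEA   63     44    L3     126
4      SF   24     19    L7      48
5      SF   37     21    L5      74
6     DEN   27     37    L7      54
7     DEN   54     34    L4     108
8     DEN   30     28    L6      60
9     CHI   34     48    L3      68
10    CHI   44     18    L6      88
11    DEN   54     23    L5     108
sort by bonus:
   office  age  bonus level  age_x2
10    CHI   44     18    L6      88
4      SF   24     19    L7      48
5      SF   37     21    L5      74
11    DEN   54     23    L5     108
8     DEN   30     28    L6      60
7     DEN   54     34    L4     108
6     DEN   27     37    L7      54
0     SEA   63     44    L3     126
9     CHI   34     48    L3      68
filter rows where bonus < 28:
   office  age  bonus level  age_x2
10    CHI   44     18    L6      88
4      SF   24     19    L7      48
5      SF   37     21    L5      74
11    DEN   54     23    L5     108
drop duplicate office (keep=last):
   office  age  bonus level  age_x2
10    CHI   44     18    L6      88
5      SF   37     21    L5      74
11    DEN   54     23    L5     108
Hence 270.

270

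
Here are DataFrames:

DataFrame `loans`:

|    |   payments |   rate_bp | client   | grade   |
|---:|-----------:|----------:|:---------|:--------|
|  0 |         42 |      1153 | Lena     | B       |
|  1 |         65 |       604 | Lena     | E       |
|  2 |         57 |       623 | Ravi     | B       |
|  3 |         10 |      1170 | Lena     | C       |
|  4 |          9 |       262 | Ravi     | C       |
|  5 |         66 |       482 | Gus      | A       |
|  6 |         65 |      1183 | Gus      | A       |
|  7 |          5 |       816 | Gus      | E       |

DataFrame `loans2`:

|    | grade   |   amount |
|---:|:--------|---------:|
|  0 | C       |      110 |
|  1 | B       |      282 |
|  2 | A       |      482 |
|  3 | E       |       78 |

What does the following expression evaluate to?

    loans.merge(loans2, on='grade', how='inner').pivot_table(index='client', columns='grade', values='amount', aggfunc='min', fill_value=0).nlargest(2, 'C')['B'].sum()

merge on 'grade' (how='inner') → 8 rows:
   payments  rate_bp client grade  amount
0        42     1153   Lena     B     282
1        65      604   Lena     E      78
2        57      623   Ravi     B     282
3        10     1170   Lena     C     110
4         9      262   Ravi     C     110
5        66      482    Gus     A     482
6        65     1183    Gus     A     482
7         5      816    Gus     E      78
pivot: rows=client, cols=grade, min(amount):
grade     A    B    C   E
client                   
Gus     482    0    0  78
Lena      0  282  110  78
Ravi      0  282  110   0
take 2 rows with largest C:
grade   A    B    C   E
client                 
Lena    0  282  110  78
Ravi    0  282  110   0

564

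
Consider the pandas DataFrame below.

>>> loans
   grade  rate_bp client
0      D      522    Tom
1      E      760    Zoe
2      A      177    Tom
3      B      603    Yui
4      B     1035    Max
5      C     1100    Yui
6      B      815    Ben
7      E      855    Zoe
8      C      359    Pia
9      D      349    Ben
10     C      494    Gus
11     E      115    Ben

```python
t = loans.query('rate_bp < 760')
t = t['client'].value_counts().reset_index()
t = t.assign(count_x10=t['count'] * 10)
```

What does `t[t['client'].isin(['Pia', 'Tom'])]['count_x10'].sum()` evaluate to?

30

filter rows where rate_bp < 760:
   grade  rate_bp client
0      D      522    Tom
2      A      177    Tom
3      B      603    Yui
8      C      359    Pia
9      D      349    Ben
10     C      494    Gus
11     E      115    Ben
value_counts of client:
client
Tom    2
Ben    2
Yui    1
Pia    1
Gus    1
Name: count, dtype: int64
reset_index():
  client  count
0    Tom      2
1    Ben      2
2    Yui      1
3    Pia      1
4    Gus      1
add column count_x10 = t['count'] * 10:
  client  count  count_x10
0    Tom      2         20
1    Ben      2         20
2    Yui      1         10
3    Pia      1         10
4    Gus      1         10
filter rows where client in ['Pia', 'Tom']:
  client  count  count_x10
0    Tom      2         20
3    Pia      1         10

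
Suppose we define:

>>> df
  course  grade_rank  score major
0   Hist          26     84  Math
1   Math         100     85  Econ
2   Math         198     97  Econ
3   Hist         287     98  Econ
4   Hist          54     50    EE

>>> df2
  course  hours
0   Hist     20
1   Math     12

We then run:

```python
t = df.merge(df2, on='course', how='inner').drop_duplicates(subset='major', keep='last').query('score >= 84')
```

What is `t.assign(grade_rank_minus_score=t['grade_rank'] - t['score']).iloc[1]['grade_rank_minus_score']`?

merge on 'course' (how='inner') → 5 rows:
  course  grade_rank  score major  hours
0   Hist          26     84  Math     20
1   Math         100     85  Econ     12
2   Math         198     97  Econ     12
3   Hist         287     98  Econ     20
4   Hist          54     50    EE     20
drop duplicate major (keep=last):
  course  grade_rank  score major  hours
0   Hist          26     84  Math     20
3   Hist         287     98  Econ     20
4   Hist          54     50    EE     20
filter rows where score >= 84:
  course  grade_rank  score major  hours
0   Hist          26     84  Math     20
3   Hist         287     98  Econ     20
add column grade_rank_minus_score = t['grade_rank'] - t['score']:
  course  grade_rank  score major  hours  grade_rank_minus_score
0   Hist          26     84  Math     20                     -58
3   Hist         287     98  Econ     20                     189
Reading off the value at position 1, column 'grade_rank_minus_score', we get 189.

189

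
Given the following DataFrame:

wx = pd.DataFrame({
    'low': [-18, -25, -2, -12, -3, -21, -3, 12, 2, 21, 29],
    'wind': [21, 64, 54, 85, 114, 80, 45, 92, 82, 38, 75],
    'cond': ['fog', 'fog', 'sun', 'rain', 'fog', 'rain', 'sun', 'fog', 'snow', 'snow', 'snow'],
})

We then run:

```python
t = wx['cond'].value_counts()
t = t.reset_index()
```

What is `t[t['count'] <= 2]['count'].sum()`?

value_counts of cond:
cond
fog     4
snow    3
sun     2
rain    2
Name: count, dtype: int64
reset_index():
   cond  count
0   fog      4
1  snow      3
2   sun      2
3  rain      2
filter rows where count <= 2:
   cond  count
2   sun      2
3  rain      2

4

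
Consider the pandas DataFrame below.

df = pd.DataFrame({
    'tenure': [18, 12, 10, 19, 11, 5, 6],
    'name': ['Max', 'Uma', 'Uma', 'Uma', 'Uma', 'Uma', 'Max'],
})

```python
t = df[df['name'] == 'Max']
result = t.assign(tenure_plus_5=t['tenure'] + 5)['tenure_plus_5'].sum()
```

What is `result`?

34

filter rows where name == 'Max':
   tenure name
0      18  Max
6       6  Max
add column tenure_plus_5 = t['tenure'] + 5:
   tenure name  tenure_plus_5
0      18  Max             23
6       6  Max             11
Hence 34.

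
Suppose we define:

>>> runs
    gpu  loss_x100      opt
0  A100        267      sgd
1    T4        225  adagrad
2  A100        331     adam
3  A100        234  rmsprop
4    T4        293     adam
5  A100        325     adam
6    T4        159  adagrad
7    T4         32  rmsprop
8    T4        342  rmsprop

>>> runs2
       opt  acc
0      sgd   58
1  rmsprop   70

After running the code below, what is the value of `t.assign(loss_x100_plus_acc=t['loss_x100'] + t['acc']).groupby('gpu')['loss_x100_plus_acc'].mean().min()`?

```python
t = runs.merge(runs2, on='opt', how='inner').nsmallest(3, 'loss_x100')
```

merge on 'opt' (how='inner') → 4 rows:
    gpu  loss_x100      opt  acc
0  A100        267      sgd   58
1  A100        234  rmsprop   70
2    T4         32  rmsprop   70
3    T4        342  rmsprop   70
take 3 rows with smallest loss_x100:
    gpu  loss_x100      opt  acc
2    T4         32  rmsprop   70
1  A100        234  rmsprop   70
0  A100        267      sgd   58
add column loss_x100_plus_acc = t['loss_x100'] + t['acc']:
    gpu  loss_x100      opt  acc  loss_x100_plus_acc
2    T4         32  rmsprop   70                 102
1  A100        234  rmsprop   70                 304
0  A100        267      sgd   58                 325
group by gpu, mean of loss_x100_plus_acc:
gpu
A100    314.5
T4      102.0
Name: loss_x100_plus_acc, dtype: float64
Hence 102.0.

102.0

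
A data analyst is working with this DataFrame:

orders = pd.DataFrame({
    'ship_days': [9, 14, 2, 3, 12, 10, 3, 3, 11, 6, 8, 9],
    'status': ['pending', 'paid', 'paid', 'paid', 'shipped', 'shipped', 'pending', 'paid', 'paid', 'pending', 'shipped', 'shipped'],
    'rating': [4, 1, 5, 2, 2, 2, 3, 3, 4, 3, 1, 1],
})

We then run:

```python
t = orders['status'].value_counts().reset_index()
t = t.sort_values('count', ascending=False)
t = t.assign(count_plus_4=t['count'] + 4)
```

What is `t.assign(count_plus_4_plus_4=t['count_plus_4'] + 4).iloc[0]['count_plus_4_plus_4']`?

13

value_counts of status:
status
paid       5
shipped    4
pending    3
Name: count, dtype: int64
reset_index():
    status  count
0     paid      5
1  shipped      4
2  pending      3
sort by count descending:
    status  count
0     paid      5
1  shipped      4
2  pending      3
add column count_plus_4 = t['count'] + 4:
    status  count  count_plus_4
0     paid      5             9
1  shipped      4             8
2  pending      3             7
add column count_plus_4_plus_4 = t['count_plus_4'] + 4:
    status  count  count_plus_4  count_plus_4_plus_4
0     paid      5             9                   13
1  shipped      4             8                   12
2  pending      3             7                   11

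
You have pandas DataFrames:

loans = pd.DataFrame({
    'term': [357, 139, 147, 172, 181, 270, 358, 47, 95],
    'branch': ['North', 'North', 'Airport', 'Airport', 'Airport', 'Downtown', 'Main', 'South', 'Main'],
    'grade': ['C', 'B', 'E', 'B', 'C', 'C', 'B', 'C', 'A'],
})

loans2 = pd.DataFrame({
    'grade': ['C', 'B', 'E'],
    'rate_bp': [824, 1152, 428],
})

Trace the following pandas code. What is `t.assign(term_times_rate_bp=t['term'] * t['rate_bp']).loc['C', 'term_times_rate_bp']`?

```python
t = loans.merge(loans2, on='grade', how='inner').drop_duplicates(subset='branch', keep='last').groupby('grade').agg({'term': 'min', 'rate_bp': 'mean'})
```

merge on 'grade' (how='inner') → 8 rows:
   term    branch grade  rate_bp
0   357     North     C      824
1   139     North     B     1152
2   147   Airport     E      428
3   172   Airport     B     1152
4   181   Airport     C      824
5   270  Downtown     C      824
6   358      Main     B     1152
7    47     South     C      824
drop duplicate branch (keep=last):
   term    branch grade  rate_bp
1   139     North     B     1152
4   181   Airport     C      824
5   270  Downtown     C      824
6   358      Main     B     1152
7    47     South     C      824
group by grade: min(term), mean(rate_bp):
       term  rate_bp
grade               
B       139   1152.0
C        47    824.0
add column term_times_rate_bp = t['term'] * t['rate_bp']:
       term  rate_bp  term_times_rate_bp
grade                                   
B       139   1152.0            160128.0
C        47    824.0             38728.0
Finally, value at row 'C', column 'term_times_rate_bp' = 38728.0.

38728.0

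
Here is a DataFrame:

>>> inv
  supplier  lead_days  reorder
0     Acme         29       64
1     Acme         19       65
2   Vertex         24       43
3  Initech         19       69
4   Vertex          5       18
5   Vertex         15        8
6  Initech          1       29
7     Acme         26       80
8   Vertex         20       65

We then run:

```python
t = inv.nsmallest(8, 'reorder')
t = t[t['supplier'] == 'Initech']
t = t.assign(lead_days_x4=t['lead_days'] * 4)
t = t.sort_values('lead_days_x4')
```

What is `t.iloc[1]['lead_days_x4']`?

76

take 8 rows with smallest reorder:
  supplier  lead_days  reorder
5   Vertex         15        8
4   Vertex          5       18
6  Initech          1       29
2   Vertex         24       43
0     Acme         29       64
1     Acme         19       65
8   Vertex         20       65
3  Initech         19       69
filter rows where supplier == 'Initech':
  supplier  lead_days  reorder
6  Initech          1       29
3  Initech         19       69
add column lead_days_x4 = t['lead_days'] * 4:
  supplier  lead_days  reorder  lead_days_x4
6  Initech          1       29             4
3  Initech         19       69            76
sort by lead_days_x4:
  supplier  lead_days  reorder  lead_days_x4
6  Initech          1       29             4
3  Initech         19       69            76
So iloc[1]['lead_days_x4'] = 76.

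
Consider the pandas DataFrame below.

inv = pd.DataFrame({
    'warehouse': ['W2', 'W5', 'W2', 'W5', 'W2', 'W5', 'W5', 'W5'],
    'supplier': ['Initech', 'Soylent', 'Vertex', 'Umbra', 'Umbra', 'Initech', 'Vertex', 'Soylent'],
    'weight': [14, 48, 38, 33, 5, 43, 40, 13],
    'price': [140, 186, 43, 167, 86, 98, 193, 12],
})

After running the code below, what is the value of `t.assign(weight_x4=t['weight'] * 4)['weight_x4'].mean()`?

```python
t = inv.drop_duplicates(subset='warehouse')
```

124.0

drop duplicate warehouse (keep=first):
  warehouse supplier  weight  price
0        W2  Initech      14    140
1        W5  Soylent      48    186
add column weight_x4 = t['weight'] * 4:
  warehouse supplier  weight  price  weight_x4
0        W2  Initech      14    140         56
1        W5  Soylent      48    186        192
So mean() = 124.0.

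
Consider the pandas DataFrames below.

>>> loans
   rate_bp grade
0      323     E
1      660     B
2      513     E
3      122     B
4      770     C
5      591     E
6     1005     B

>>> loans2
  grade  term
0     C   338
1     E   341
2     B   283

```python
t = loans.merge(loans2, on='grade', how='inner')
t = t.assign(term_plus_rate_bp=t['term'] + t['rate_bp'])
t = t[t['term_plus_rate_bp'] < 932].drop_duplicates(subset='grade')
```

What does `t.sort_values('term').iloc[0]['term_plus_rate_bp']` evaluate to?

merge on 'grade' (how='inner') → 7 rows:
   rate_bp grade  term
0      323     E   341
1      660     B   283
2      513     E   341
3      122     B   283
4      770     C   338
5      591     E   341
6     1005     B   283
add column term_plus_rate_bp = t['term'] + t['rate_bp']:
   rate_bp grade  term  term_plus_rate_bp
0      323     E   341                664
1      660     B   283                943
2      513     E   341                854
3      122     B   283                405
4      770     C   338               1108
5      591     E   341                932
6     1005     B   283               1288
filter rows where term_plus_rate_bp < 932:
   rate_bp grade  term  term_plus_rate_bp
0      323     E   341                664
2      513     E   341                854
3      122     B   283                405
drop duplicate grade (keep=first):
   rate_bp grade  term  term_plus_rate_bp
0      323     E   341                664
3      122     B   283                405
sort by term:
   rate_bp grade  term  term_plus_rate_bp
3      122     B   283                405
0      323     E   341                664
Reading off the value at position 0, column 'term_plus_rate_bp', we get 405.

405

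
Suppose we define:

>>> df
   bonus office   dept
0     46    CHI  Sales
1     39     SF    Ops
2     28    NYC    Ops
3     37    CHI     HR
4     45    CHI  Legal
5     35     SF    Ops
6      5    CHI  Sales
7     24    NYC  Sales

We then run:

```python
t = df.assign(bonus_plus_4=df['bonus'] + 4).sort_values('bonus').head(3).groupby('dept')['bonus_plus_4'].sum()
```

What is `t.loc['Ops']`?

add column bonus_plus_4 = df['bonus'] + 4:
   bonus office   dept  bonus_plus_4
0     46    CHI  Sales            50
1     39     SF    Ops            43
2     28    NYC    Ops            32
3     37    CHI     HR            41
4     45    CHI  Legal            49
5     35     SF    Ops            39
6      5    CHI  Sales             9
7     24    NYC  Sales            28
sort by bonus:
   bonus office   dept  bonus_plus_4
6      5    CHI  Sales             9
7     24    NYC  Sales            28
2     28    NYC    Ops            32
5     35     SF    Ops            39
3     37    CHI     HR            41
1     39     SF    Ops            43
4     45    CHI  Legal            49
0     46    CHI  Sales            50
take first 3 rows:
   bonus office   dept  bonus_plus_4
6      5    CHI  Sales             9
7     24    NYC  Sales            28
2     28    NYC    Ops            32
group by dept, sum of bonus_plus_4:
dept
Ops      32
Sales    37
Name: bonus_plus_4, dtype: int64
Reading off the value at index 'Ops', we get 32.

32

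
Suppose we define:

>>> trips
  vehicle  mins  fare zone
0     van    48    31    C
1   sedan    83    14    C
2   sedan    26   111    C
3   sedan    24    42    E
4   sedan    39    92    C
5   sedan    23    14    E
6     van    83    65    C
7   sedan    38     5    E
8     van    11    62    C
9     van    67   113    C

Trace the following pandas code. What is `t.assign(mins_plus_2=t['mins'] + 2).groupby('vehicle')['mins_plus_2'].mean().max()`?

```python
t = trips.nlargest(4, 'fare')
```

take 4 rows with largest fare:
  vehicle  mins  fare zone
9     van    67   113    C
2   sedan    26   111    C
4   sedan    39    92    C
6     van    83    65    C
add column mins_plus_2 = t['mins'] + 2:
  vehicle  mins  fare zone  mins_plus_2
9     van    67   113    C           69
2   sedan    26   111    C           28
4   sedan    39    92    C           41
6     van    83    65    C           85
group by vehicle, mean of mins_plus_2:
vehicle
sedan    34.5
van      77.0
Name: mins_plus_2, dtype: float64
Reading off the max of the resulting series, we get 77.0.

77.0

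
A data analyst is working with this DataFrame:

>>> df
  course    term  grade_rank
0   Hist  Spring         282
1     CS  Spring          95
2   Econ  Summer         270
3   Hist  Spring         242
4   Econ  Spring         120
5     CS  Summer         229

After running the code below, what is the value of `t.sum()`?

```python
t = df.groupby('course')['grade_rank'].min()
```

457

group by course, min of grade_rank:
course
CS       95
Econ    120
Hist    242
Name: grade_rank, dtype: int64
Then the sum of the resulting series: 457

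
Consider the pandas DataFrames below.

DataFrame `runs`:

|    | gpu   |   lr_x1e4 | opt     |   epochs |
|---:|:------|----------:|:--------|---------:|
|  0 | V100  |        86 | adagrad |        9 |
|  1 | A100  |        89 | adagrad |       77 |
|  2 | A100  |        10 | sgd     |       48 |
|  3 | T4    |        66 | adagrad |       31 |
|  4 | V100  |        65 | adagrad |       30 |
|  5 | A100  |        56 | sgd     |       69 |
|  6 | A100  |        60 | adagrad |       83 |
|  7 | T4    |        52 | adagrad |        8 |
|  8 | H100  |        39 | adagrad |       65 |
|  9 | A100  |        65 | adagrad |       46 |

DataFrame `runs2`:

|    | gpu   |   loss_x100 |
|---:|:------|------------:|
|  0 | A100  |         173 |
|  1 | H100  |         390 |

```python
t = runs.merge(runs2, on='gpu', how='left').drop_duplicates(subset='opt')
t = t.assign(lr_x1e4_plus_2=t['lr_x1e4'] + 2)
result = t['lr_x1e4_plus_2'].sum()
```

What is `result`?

merge on 'gpu' (how='left') → 10 rows:
    gpu  lr_x1e4      opt  epochs  loss_x100
0  V100       86  adagrad       9        NaN
1  A100       89  adagrad      77      173.0
2  A100       10      sgd      48      173.0
3    T4       66  adagrad      31        NaN
4  V100       65  adagrad      30        NaN
5  A100       56      sgd      69      173.0
6  A100       60  adagrad      83      173.0
7    T4       52  adagrad       8        NaN
8  H100       39  adagrad      65      390.0
9  A100       65  adagrad      46      173.0
drop duplicate opt (keep=first):
    gpu  lr_x1e4      opt  epochs  loss_x100
0  V100       86  adagrad       9        NaN
2  A100       10      sgd      48      173.0
add column lr_x1e4_plus_2 = t['lr_x1e4'] + 2:
    gpu  lr_x1e4      opt  epochs  loss_x100  lr_x1e4_plus_2
0  V100       86  adagrad       9        NaN              88
2  A100       10      sgd      48      173.0              12
Reading off the sum of column 'lr_x1e4_plus_2', we get 100.

100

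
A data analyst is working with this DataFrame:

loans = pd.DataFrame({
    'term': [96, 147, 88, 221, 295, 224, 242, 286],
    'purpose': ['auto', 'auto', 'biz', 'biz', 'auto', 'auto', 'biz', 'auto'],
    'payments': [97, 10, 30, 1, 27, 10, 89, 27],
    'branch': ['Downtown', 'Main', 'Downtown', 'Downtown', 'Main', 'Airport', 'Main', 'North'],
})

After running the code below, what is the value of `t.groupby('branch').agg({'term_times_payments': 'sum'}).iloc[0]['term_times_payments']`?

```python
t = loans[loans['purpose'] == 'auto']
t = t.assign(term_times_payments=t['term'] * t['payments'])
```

filter rows where purpose == 'auto':
   term purpose  payments    branch
0    96    auto        97  Downtown
1   147    auto        10      Main
4   295    auto        27      Main
5   224    auto        10   Airport
7   286    auto        27     North
add column term_times_payments = t['term'] * t['payments']:
   term purpose  payments    branch  term_times_payments
0    96    auto        97  Downtown                 9312
1   147    auto        10      Main                 1470
4   295    auto        27      Main                 7965
5   224    auto        10   Airport                 2240
7   286    auto        27     North                 7722
group by branch, sum of term_times_payments:
          term_times_payments
branch                       
Airport                  2240
Downtown                 9312
Main                     9435
North                    7722

2240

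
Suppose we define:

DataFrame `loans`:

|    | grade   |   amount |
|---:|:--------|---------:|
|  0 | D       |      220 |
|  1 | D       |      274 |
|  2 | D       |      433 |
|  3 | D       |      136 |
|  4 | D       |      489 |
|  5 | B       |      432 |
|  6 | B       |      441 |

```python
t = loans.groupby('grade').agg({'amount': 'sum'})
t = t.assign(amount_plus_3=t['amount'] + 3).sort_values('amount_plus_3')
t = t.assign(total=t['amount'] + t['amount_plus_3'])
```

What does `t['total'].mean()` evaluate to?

2428.0

group by grade, sum of amount:
       amount
grade        
B         873
D        1552
add column amount_plus_3 = t['amount'] + 3:
       amount  amount_plus_3
grade                       
B         873            876
D        1552           1555
sort by amount_plus_3:
       amount  amount_plus_3
grade                       
B         873            876
D        1552           1555
add column total = t['amount'] + t['amount_plus_3']:
       amount  amount_plus_3  total
grade                              
B         873            876   1749
D        1552           1555   3107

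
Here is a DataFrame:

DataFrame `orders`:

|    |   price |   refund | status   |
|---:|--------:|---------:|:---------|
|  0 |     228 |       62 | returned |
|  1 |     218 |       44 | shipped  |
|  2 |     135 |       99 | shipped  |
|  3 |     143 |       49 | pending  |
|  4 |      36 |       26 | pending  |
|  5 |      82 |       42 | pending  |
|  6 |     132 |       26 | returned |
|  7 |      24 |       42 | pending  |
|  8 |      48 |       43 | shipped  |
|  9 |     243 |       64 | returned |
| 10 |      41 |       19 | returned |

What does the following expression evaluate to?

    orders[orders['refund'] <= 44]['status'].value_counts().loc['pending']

3

filter rows where refund <= 44:
    price  refund    status
1     218      44   shipped
4      36      26   pending
5      82      42   pending
6     132      26  returned
7      24      42   pending
8      48      43   shipped
10     41      19  returned
value_counts of status:
status
pending     3
shipped     2
returned    2
Name: count, dtype: int64
value at index 'pending' → 3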